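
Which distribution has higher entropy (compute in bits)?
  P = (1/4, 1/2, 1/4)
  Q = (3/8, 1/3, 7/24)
Q

Computing entropies in bits:
H(P) = 1.5000
H(Q) = 1.5774

Distribution Q has higher entropy.

Intuition: The distribution closer to uniform (more spread out) has higher entropy.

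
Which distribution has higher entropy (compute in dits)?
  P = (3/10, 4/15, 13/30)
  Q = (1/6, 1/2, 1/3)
P

Computing entropies in dits:
H(P) = 0.4673
H(Q) = 0.4392

Distribution P has higher entropy.

Intuition: The distribution closer to uniform (more spread out) has higher entropy.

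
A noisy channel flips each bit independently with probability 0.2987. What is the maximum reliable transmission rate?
0.1203 bits

For a binary symmetric channel (BSC) with error probability p:
Capacity C = 1 - H(p) bits per symbol

where H(p) = -p log₂(p) - (1-p) log₂(1-p) is the binary entropy function.

H(0.2987) = 0.8797 bits
C = 1 - 0.8797 = 0.1203 bits per symbol

This means we can reliably transmit up to 0.1203 bits of information per channel use.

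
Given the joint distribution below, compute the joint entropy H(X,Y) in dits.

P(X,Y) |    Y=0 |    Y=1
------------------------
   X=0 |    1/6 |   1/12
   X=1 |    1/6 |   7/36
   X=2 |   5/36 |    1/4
0.7572 dits

Joint entropy is H(X,Y) = -Σ_{x,y} p(x,y) log p(x,y).

Summing over all non-zero entries:
H(X,Y) = -[1/6·log_10(1/6) + 1/12·log_10(1/12) + 1/6·log_10(1/6) + 7/36·log_10(7/36) + 5/36·log_10(5/36) + 1/4·log_10(1/4)]
H(X,Y) = 0.7572 dits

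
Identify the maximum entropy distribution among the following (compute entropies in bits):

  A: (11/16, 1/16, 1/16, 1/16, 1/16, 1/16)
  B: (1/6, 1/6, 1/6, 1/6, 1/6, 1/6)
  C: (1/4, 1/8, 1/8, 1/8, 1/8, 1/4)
B

For a discrete distribution over n outcomes, entropy is maximized by the uniform distribution.

Computing entropies:
H(A) = 1.6216 bits
H(B) = 2.5850 bits
H(C) = 2.5000 bits

The uniform distribution (where all probabilities equal 1/6) achieves the maximum entropy of log_2(6) = 2.5850 bits.

Distribution B has the highest entropy.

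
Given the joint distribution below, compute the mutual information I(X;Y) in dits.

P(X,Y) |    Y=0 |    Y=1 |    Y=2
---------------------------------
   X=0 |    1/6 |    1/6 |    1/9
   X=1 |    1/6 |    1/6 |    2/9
0.0055 dits

Mutual information: I(X;Y) = H(X) + H(Y) - H(X,Y)

Marginals:
P(X) = (4/9, 5/9), H(X) = 0.2983 dits
P(Y) = (1/3, 1/3, 1/3), H(Y) = 0.4771 dits

Joint entropy: H(X,Y) = 0.7700 dits

I(X;Y) = 0.2983 + 0.4771 - 0.7700 = 0.0055 dits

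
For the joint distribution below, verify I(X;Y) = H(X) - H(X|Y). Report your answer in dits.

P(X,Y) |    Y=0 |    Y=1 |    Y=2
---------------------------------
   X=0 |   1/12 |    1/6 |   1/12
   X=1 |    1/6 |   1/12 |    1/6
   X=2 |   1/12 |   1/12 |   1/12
I(X;Y) = 0.0164 dits

Mutual information has multiple equivalent forms:
- I(X;Y) = H(X) - H(X|Y)
- I(X;Y) = H(Y) - H(Y|X)
- I(X;Y) = H(X) + H(Y) - H(X,Y)

Computing all quantities:
H(X) = 0.4680, H(Y) = 0.4771, H(X,Y) = 0.9287
H(X|Y) = 0.4515, H(Y|X) = 0.4607

Verification:
H(X) - H(X|Y) = 0.4680 - 0.4515 = 0.0164
H(Y) - H(Y|X) = 0.4771 - 0.4607 = 0.0164
H(X) + H(Y) - H(X,Y) = 0.4680 + 0.4771 - 0.9287 = 0.0164

All forms give I(X;Y) = 0.0164 dits. ✓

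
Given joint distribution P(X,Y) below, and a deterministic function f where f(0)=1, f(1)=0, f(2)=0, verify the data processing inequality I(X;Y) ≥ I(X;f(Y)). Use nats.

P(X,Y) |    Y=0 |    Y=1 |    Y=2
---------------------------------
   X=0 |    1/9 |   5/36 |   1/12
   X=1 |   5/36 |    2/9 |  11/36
I(X;Y) = 0.0221, I(X;f(Y)) = 0.0090, inequality holds: 0.0221 ≥ 0.0090

Data Processing Inequality: For any Markov chain X → Y → Z, we have I(X;Y) ≥ I(X;Z).

Here Z = f(Y) is a deterministic function of Y, forming X → Y → Z.

Original I(X;Y) = 0.0221 nats

After applying f:
P(X,Z) where Z=f(Y):
- P(X,Z=0) = P(X,Y=1) + P(X,Y=2)
- P(X,Z=1) = P(X,Y=0)

I(X;Z) = I(X;f(Y)) = 0.0090 nats

Verification: 0.0221 ≥ 0.0090 ✓

Information cannot be created by processing; the function f can only lose information about X.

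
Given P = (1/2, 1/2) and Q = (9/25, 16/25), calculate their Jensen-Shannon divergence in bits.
0.0145 bits

Jensen-Shannon divergence is:
JSD(P||Q) = 0.5 × D_KL(P||M) + 0.5 × D_KL(Q||M)
where M = 0.5 × (P + Q) is the mixture distribution.

M = 0.5 × (1/2, 1/2) + 0.5 × (9/25, 16/25) = (0.43, 0.57)

D_KL(P||M) = 0.0143 bits
D_KL(Q||M) = 0.0147 bits

JSD(P||Q) = 0.5 × 0.0143 + 0.5 × 0.0147 = 0.0145 bits

Unlike KL divergence, JSD is symmetric and bounded: 0 ≤ JSD ≤ log(2).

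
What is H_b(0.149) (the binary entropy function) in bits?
0.6073 bits

The binary entropy function is:
H(p) = -p log(p) - (1-p) log(1-p)

H(0.149) = -0.149 × log_2(0.149) - 0.851 × log_2(0.851)
H(0.149) = 0.6073 bits

Note: Binary entropy is maximized at p=0.5 (H=1 bit) and minimized at p=0 or p=1 (H=0).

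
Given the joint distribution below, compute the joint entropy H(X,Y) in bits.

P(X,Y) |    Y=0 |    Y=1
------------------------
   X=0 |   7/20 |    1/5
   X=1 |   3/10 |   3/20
1.9261 bits

Joint entropy is H(X,Y) = -Σ_{x,y} p(x,y) log p(x,y).

Summing over all non-zero entries:
H(X,Y) = -[7/20·log_2(7/20) + 1/5·log_2(1/5) + 3/10·log_2(3/10) + 3/20·log_2(3/20)]
H(X,Y) = 1.9261 bits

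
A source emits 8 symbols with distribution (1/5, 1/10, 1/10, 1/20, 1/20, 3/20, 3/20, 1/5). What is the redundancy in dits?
0.0462 dits

Redundancy measures how far a source is from maximum entropy:
R = H_max - H(X)

Maximum entropy for 8 symbols: H_max = log_10(8) = 0.9031 dits
Actual entropy: H(X) = 0.8569 dits
Redundancy: R = 0.9031 - 0.8569 = 0.0462 dits

This redundancy represents potential for compression: the source could be compressed by 0.0462 dits per symbol.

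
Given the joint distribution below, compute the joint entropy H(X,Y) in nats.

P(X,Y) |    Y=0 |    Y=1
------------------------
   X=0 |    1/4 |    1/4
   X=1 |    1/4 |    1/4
1.3863 nats

Joint entropy is H(X,Y) = -Σ_{x,y} p(x,y) log p(x,y).

Summing over all non-zero entries:
H(X,Y) = -[1/4·log_e(1/4) + 1/4·log_e(1/4) + 1/4·log_e(1/4) + 1/4·log_e(1/4)]
H(X,Y) = 1.3863 nats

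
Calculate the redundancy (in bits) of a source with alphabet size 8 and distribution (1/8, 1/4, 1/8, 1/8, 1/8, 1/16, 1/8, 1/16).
0.1250 bits

Redundancy measures how far a source is from maximum entropy:
R = H_max - H(X)

Maximum entropy for 8 symbols: H_max = log_2(8) = 3.0000 bits
Actual entropy: H(X) = 2.8750 bits
Redundancy: R = 3.0000 - 2.8750 = 0.1250 bits

This redundancy represents potential for compression: the source could be compressed by 0.1250 bits per symbol.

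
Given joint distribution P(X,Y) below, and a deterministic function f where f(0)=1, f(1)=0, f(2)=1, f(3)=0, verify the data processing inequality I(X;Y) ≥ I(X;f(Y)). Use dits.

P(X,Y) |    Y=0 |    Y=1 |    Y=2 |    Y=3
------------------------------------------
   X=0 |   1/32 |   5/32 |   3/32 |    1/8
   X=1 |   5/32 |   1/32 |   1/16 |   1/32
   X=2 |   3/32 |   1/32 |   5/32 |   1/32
I(X;Y) = 0.0713, I(X;f(Y)) = 0.0518, inequality holds: 0.0713 ≥ 0.0518

Data Processing Inequality: For any Markov chain X → Y → Z, we have I(X;Y) ≥ I(X;Z).

Here Z = f(Y) is a deterministic function of Y, forming X → Y → Z.

Original I(X;Y) = 0.0713 dits

After applying f:
P(X,Z) where Z=f(Y):
- P(X,Z=0) = P(X,Y=1) + P(X,Y=3)
- P(X,Z=1) = P(X,Y=0) + P(X,Y=2)

I(X;Z) = I(X;f(Y)) = 0.0518 dits

Verification: 0.0713 ≥ 0.0518 ✓

Information cannot be created by processing; the function f can only lose information about X.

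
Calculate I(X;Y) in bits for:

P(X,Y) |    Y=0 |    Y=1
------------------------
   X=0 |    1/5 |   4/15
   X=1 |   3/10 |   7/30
0.0129 bits

Mutual information: I(X;Y) = H(X) + H(Y) - H(X,Y)

Marginals:
P(X) = (7/15, 8/15), H(X) = 0.9968 bits
P(Y) = (1/2, 1/2), H(Y) = 1.0000 bits

Joint entropy: H(X,Y) = 1.9839 bits

I(X;Y) = 0.9968 + 1.0000 - 1.9839 = 0.0129 bits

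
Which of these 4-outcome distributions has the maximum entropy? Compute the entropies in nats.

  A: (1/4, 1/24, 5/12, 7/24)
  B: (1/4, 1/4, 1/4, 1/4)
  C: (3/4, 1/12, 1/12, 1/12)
B

For a discrete distribution over n outcomes, entropy is maximized by the uniform distribution.

Computing entropies:
H(A) = 1.2031 nats
H(B) = 1.3863 nats
H(C) = 0.8370 nats

The uniform distribution (where all probabilities equal 1/4) achieves the maximum entropy of log_e(4) = 1.3863 nats.

Distribution B has the highest entropy.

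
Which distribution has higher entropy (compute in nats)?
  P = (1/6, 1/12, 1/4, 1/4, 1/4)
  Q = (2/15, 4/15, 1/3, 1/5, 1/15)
P

Computing entropies in nats:
H(P) = 1.5454
H(Q) = 1.4898

Distribution P has higher entropy.

Intuition: The distribution closer to uniform (more spread out) has higher entropy.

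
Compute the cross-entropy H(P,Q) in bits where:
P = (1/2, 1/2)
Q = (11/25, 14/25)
1.0105 bits

Cross-entropy: H(P,Q) = -Σ p(x) log q(x)

Alternatively: H(P,Q) = H(P) + D_KL(P||Q)
H(P) = 1.0000 bits
D_KL(P||Q) = 0.0105 bits

H(P,Q) = 1.0000 + 0.0105 = 1.0105 bits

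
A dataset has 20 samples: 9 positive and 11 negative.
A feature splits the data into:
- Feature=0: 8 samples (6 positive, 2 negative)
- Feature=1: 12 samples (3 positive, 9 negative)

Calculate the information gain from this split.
0.1815 bits

Information Gain = H(Y) - H(Y|Feature)

Before split:
P(positive) = 9/20 = 0.4500
H(Y) = 0.9928 bits

After split:
Feature=0: H = 0.8113 bits (weight = 8/20)
Feature=1: H = 0.8113 bits (weight = 12/20)
H(Y|Feature) = (8/20)×0.8113 + (12/20)×0.8113 = 0.8113 bits

Information Gain = 0.9928 - 0.8113 = 0.1815 bits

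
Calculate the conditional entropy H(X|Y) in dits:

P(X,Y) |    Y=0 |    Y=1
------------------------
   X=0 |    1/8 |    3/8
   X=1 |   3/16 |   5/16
0.2971 dits

Using the chain rule: H(X|Y) = H(X,Y) - H(Y)

First, compute H(X,Y) = 0.5668 dits

Marginal P(Y) = (5/16, 11/16)
H(Y) = 0.2697 dits

H(X|Y) = H(X,Y) - H(Y) = 0.5668 - 0.2697 = 0.2971 dits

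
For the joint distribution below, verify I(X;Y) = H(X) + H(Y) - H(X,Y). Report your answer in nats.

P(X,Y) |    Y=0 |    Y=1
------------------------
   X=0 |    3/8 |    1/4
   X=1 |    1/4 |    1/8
I(X;Y) = 0.0022 nats

Mutual information has multiple equivalent forms:
- I(X;Y) = H(X) - H(X|Y)
- I(X;Y) = H(Y) - H(Y|X)
- I(X;Y) = H(X) + H(Y) - H(X,Y)

Computing all quantities:
H(X) = 0.6616, H(Y) = 0.6616, H(X,Y) = 1.3209
H(X|Y) = 0.6593, H(Y|X) = 0.6593

Verification:
H(X) - H(X|Y) = 0.6616 - 0.6593 = 0.0022
H(Y) - H(Y|X) = 0.6616 - 0.6593 = 0.0022
H(X) + H(Y) - H(X,Y) = 0.6616 + 0.6616 - 1.3209 = 0.0022

All forms give I(X;Y) = 0.0022 nats. ✓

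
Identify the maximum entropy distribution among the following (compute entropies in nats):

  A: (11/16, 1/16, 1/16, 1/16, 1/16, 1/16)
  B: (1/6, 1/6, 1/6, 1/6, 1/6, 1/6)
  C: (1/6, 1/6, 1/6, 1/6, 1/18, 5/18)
B

For a discrete distribution over n outcomes, entropy is maximized by the uniform distribution.

Computing entropies:
H(A) = 1.1240 nats
H(B) = 1.7918 nats
H(C) = 1.7109 nats

The uniform distribution (where all probabilities equal 1/6) achieves the maximum entropy of log_e(6) = 1.7918 nats.

Distribution B has the highest entropy.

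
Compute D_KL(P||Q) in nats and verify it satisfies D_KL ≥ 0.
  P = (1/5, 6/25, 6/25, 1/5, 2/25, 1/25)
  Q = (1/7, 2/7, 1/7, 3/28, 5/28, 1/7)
0.1596 nats

KL divergence satisfies the Gibbs inequality: D_KL(P||Q) ≥ 0 for all distributions P, Q.

D_KL(P||Q) = Σ p(x) log(p(x)/q(x))
Term by term:
  x=0: 1/5 × log_e[(1/5)/(1/7)] = 0.0673
  x=1: 6/25 × log_e[(6/25)/(2/7)] = -0.0418
  x=2: 6/25 × log_e[(6/25)/(1/7)] = 0.1245
  x=3: 1/5 × log_e[(1/5)/(3/28)] = 0.1248
  x=4: 2/25 × log_e[(2/25)/(5/28)] = -0.0642
  x=5: 1/25 × log_e[(1/25)/(1/7)] = -0.0509
D_KL(P||Q) = 0.1596 nats

D_KL(P||Q) = 0.1596 ≥ 0 ✓

This non-negativity is a fundamental property: relative entropy cannot be negative because it measures how different Q is from P.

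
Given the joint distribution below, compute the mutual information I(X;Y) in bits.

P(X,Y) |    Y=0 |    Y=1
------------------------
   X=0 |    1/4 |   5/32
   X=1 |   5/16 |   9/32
0.0056 bits

Mutual information: I(X;Y) = H(X) + H(Y) - H(X,Y)

Marginals:
P(X) = (13/32, 19/32), H(X) = 0.9745 bits
P(Y) = (9/16, 7/16), H(Y) = 0.9887 bits

Joint entropy: H(X,Y) = 1.9576 bits

I(X;Y) = 0.9745 + 0.9887 - 1.9576 = 0.0056 bits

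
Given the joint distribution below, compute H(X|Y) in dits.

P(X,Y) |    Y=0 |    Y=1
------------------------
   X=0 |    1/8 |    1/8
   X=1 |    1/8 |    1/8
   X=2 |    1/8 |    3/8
0.4369 dits

Using the chain rule: H(X|Y) = H(X,Y) - H(Y)

First, compute H(X,Y) = 0.7242 dits

Marginal P(Y) = (3/8, 5/8)
H(Y) = 0.2873 dits

H(X|Y) = H(X,Y) - H(Y) = 0.7242 - 0.2873 = 0.4369 dits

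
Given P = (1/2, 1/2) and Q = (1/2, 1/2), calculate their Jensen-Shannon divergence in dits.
0.0000 dits

Jensen-Shannon divergence is:
JSD(P||Q) = 0.5 × D_KL(P||M) + 0.5 × D_KL(Q||M)
where M = 0.5 × (P + Q) is the mixture distribution.

M = 0.5 × (1/2, 1/2) + 0.5 × (1/2, 1/2) = (1/2, 1/2)

D_KL(P||M) = 0.0000 dits
D_KL(Q||M) = 0.0000 dits

JSD(P||Q) = 0.5 × 0.0000 + 0.5 × 0.0000 = 0.0000 dits

Unlike KL divergence, JSD is symmetric and bounded: 0 ≤ JSD ≤ log(2).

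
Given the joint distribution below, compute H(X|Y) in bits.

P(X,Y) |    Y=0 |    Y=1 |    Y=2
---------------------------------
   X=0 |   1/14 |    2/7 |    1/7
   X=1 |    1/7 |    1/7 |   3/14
0.9371 bits

Using the chain rule: H(X|Y) = H(X,Y) - H(Y)

First, compute H(X,Y) = 2.4677 bits

Marginal P(Y) = (3/14, 3/7, 5/14)
H(Y) = 1.5306 bits

H(X|Y) = H(X,Y) - H(Y) = 2.4677 - 1.5306 = 0.9371 bits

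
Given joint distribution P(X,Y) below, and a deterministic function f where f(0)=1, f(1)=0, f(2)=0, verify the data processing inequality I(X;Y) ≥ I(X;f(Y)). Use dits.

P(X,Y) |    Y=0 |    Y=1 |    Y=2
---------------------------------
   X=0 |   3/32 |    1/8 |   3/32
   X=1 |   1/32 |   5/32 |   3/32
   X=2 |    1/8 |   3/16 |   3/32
I(X;Y) = 0.0108, I(X;f(Y)) = 0.0098, inequality holds: 0.0108 ≥ 0.0098

Data Processing Inequality: For any Markov chain X → Y → Z, we have I(X;Y) ≥ I(X;Z).

Here Z = f(Y) is a deterministic function of Y, forming X → Y → Z.

Original I(X;Y) = 0.0108 dits

After applying f:
P(X,Z) where Z=f(Y):
- P(X,Z=0) = P(X,Y=1) + P(X,Y=2)
- P(X,Z=1) = P(X,Y=0)

I(X;Z) = I(X;f(Y)) = 0.0098 dits

Verification: 0.0108 ≥ 0.0098 ✓

Information cannot be created by processing; the function f can only lose information about X.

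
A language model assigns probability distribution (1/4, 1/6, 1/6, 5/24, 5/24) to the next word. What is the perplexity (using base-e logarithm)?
4.9403

Perplexity is e^H (or exp(H) for natural log).

First, H = -Σ p log p = 1.5974 nats
Perplexity = e^1.5974 = 4.9403

Interpretation: The model's uncertainty is equivalent to choosing uniformly among 4.9 options.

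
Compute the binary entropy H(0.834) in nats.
0.4495 nats

The binary entropy function is:
H(p) = -p log(p) - (1-p) log(1-p)

H(0.834) = -0.834 × log_e(0.834) - 0.166 × log_e(0.166)
H(0.834) = 0.4495 nats

Note: Binary entropy is maximized at p=0.5 (H=1 bit) and minimized at p=0 or p=1 (H=0).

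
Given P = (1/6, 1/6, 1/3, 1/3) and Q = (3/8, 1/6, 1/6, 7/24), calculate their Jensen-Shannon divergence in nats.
0.0354 nats

Jensen-Shannon divergence is:
JSD(P||Q) = 0.5 × D_KL(P||M) + 0.5 × D_KL(Q||M)
where M = 0.5 × (P + Q) is the mixture distribution.

M = 0.5 × (1/6, 1/6, 1/3, 1/3) + 0.5 × (3/8, 1/6, 1/6, 7/24) = (0.270833, 1/6, 1/4, 5/16)

D_KL(P||M) = 0.0365 nats
D_KL(Q||M) = 0.0343 nats

JSD(P||Q) = 0.5 × 0.0365 + 0.5 × 0.0343 = 0.0354 nats

Unlike KL divergence, JSD is symmetric and bounded: 0 ≤ JSD ≤ log(2).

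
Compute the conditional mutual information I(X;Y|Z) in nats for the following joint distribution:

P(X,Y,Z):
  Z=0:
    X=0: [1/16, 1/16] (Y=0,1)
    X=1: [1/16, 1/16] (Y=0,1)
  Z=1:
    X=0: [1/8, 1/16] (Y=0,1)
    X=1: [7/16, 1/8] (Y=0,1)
0.0044 nats

Conditional mutual information: I(X;Y|Z) = H(X|Z) + H(Y|Z) - H(X,Y|Z)

H(Z) = 0.5623
H(X,Z) = 1.1574 → H(X|Z) = 0.5950
H(Y,Z) = 1.1574 → H(Y|Z) = 0.5950
H(X,Y,Z) = 1.7480 → H(X,Y|Z) = 1.1856

I(X;Y|Z) = 0.5950 + 0.5950 - 1.1856 = 0.0044 nats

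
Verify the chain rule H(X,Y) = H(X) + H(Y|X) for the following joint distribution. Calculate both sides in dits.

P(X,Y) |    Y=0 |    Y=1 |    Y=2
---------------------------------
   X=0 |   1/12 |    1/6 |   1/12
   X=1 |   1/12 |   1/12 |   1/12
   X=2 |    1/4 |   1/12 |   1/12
H(X,Y) = 0.9097, H(X) = 0.4680, H(Y|X) = 0.4418 (all in dits)

Chain rule: H(X,Y) = H(X) + H(Y|X)

Left side — joint entropy directly:
H(X,Y) = -Σ p(x,y) log p(x,y) = 0.9097 dits

Right side — compute H(Y|X) from the conditional distributions:
P(X) = (1/3, 1/4, 5/12), so H(X) = 0.4680 dits
H(Y|X) = Σ_x P(X=x) · H(Y|X=x):
  P(Y|X=0) = (1/4, 1/2, 1/4), H(Y|X=0) = 0.4515, weight P(X=0) = 1/3
  P(Y|X=1) = (1/3, 1/3, 1/3), H(Y|X=1) = 0.4771, weight P(X=1) = 1/4
  P(Y|X=2) = (3/5, 1/5, 1/5), H(Y|X=2) = 0.4127, weight P(X=2) = 5/12
H(Y|X) = 0.4418 dits

H(X) + H(Y|X) = 0.4680 + 0.4418 = 0.9097 dits

Both sides equal 0.9097 dits. ✓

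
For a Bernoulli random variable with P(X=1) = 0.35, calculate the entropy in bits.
0.9341 bits

The binary entropy function is:
H(p) = -p log(p) - (1-p) log(1-p)

H(0.35) = -0.35 × log_2(0.35) - 0.65 × log_2(0.65)
H(0.35) = 0.9341 bits

Note: Binary entropy is maximized at p=0.5 (H=1 bit) and minimized at p=0 or p=1 (H=0).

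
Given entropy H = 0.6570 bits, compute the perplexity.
1.5768

Perplexity is 2^H (or exp(H) for natural log).

H = 0.6570 bits
Perplexity = 2^0.6570 = 1.5768

Interpretation: The model's uncertainty is equivalent to choosing uniformly among 1.6 options.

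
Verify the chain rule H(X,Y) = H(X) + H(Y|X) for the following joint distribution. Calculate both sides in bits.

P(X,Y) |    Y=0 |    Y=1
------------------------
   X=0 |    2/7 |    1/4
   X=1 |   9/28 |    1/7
H(X,Y) = 1.9438, H(X) = 0.9963, H(Y|X) = 0.9474 (all in bits)

Chain rule: H(X,Y) = H(X) + H(Y|X)

Left side — joint entropy directly:
H(X,Y) = -Σ p(x,y) log p(x,y) = 1.9438 bits

Right side — compute H(Y|X) from the conditional distributions:
P(X) = (15/28, 13/28), so H(X) = 0.9963 bits
H(Y|X) = Σ_x P(X=x) · H(Y|X=x):
  P(Y|X=0) = (8/15, 7/15), H(Y|X=0) = 0.9968, weight P(X=0) = 15/28
  P(Y|X=1) = (9/13, 4/13), H(Y|X=1) = 0.8905, weight P(X=1) = 13/28
H(Y|X) = 0.9474 bits

H(X) + H(Y|X) = 0.9963 + 0.9474 = 1.9438 bits

Both sides equal 1.9438 bits. ✓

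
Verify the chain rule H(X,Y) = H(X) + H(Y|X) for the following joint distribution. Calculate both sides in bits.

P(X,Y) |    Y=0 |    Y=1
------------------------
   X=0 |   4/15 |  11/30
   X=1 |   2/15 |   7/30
H(X,Y) = 1.9167, H(X) = 0.9481, H(Y|X) = 0.9686 (all in bits)

Chain rule: H(X,Y) = H(X) + H(Y|X)

Left side — joint entropy directly:
H(X,Y) = -Σ p(x,y) log p(x,y) = 1.9167 bits

Right side — compute H(Y|X) from the conditional distributions:
P(X) = (19/30, 11/30), so H(X) = 0.9481 bits
H(Y|X) = Σ_x P(X=x) · H(Y|X=x):
  P(Y|X=0) = (8/19, 11/19), H(Y|X=0) = 0.9819, weight P(X=0) = 19/30
  P(Y|X=1) = (4/11, 7/11), H(Y|X=1) = 0.9457, weight P(X=1) = 11/30
H(Y|X) = 0.9686 bits

H(X) + H(Y|X) = 0.9481 + 0.9686 = 1.9167 bits

Both sides equal 1.9167 bits. ✓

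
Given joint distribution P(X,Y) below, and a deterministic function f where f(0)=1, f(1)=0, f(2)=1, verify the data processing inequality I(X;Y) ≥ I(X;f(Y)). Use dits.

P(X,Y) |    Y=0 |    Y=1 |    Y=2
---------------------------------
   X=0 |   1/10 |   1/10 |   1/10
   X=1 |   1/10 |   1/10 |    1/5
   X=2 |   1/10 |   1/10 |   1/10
I(X;Y) = 0.0060, I(X;f(Y)) = 0.0017, inequality holds: 0.0060 ≥ 0.0017

Data Processing Inequality: For any Markov chain X → Y → Z, we have I(X;Y) ≥ I(X;Z).

Here Z = f(Y) is a deterministic function of Y, forming X → Y → Z.

Original I(X;Y) = 0.0060 dits

After applying f:
P(X,Z) where Z=f(Y):
- P(X,Z=0) = P(X,Y=1)
- P(X,Z=1) = P(X,Y=0) + P(X,Y=2)

I(X;Z) = I(X;f(Y)) = 0.0017 dits

Verification: 0.0060 ≥ 0.0017 ✓

Information cannot be created by processing; the function f can only lose information about X.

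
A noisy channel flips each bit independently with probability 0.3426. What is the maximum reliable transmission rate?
0.0727 bits

For a binary symmetric channel (BSC) with error probability p:
Capacity C = 1 - H(p) bits per symbol

where H(p) = -p log₂(p) - (1-p) log₂(1-p) is the binary entropy function.

H(0.3426) = 0.9273 bits
C = 1 - 0.9273 = 0.0727 bits per symbol

This means we can reliably transmit up to 0.0727 bits of information per channel use.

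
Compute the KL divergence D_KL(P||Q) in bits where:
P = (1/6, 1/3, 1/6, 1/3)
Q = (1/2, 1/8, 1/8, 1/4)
0.4150 bits

KL divergence: D_KL(P||Q) = Σ p(x) log(p(x)/q(x))

Computing term by term:
  x=0: 1/6 × log_2[(1/6)/(1/2)] = 1/6 × -1.5850 = -0.2642
  x=1: 1/3 × log_2[(1/3)/(1/8)] = 1/3 × 1.4150 = 0.4717
  x=2: 1/6 × log_2[(1/6)/(1/8)] = 1/6 × 0.4150 = 0.0692
  x=3: 1/3 × log_2[(1/3)/(1/4)] = 1/3 × 0.4150 = 0.1383

D_KL(P||Q) = 0.4150 bits

Note: KL divergence is always non-negative and equals 0 iff P = Q.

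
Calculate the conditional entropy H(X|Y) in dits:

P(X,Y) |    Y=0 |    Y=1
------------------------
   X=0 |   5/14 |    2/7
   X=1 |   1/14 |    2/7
0.2559 dits

Using the chain rule: H(X|Y) = H(X,Y) - H(Y)

First, compute H(X,Y) = 0.5525 dits

Marginal P(Y) = (3/7, 4/7)
H(Y) = 0.2966 dits

H(X|Y) = H(X,Y) - H(Y) = 0.5525 - 0.2966 = 0.2559 dits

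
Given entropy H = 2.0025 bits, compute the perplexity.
4.0069

Perplexity is 2^H (or exp(H) for natural log).

H = 2.0025 bits
Perplexity = 2^2.0025 = 4.0069

Interpretation: The model's uncertainty is equivalent to choosing uniformly among 4.0 options.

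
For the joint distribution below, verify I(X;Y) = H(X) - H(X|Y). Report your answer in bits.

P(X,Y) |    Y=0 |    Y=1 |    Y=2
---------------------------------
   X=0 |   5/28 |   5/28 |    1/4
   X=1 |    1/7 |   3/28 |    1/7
I(X;Y) = 0.0039 bits

Mutual information has multiple equivalent forms:
- I(X;Y) = H(X) - H(X|Y)
- I(X;Y) = H(Y) - H(Y|X)
- I(X;Y) = H(X) + H(Y) - H(X,Y)

Computing all quantities:
H(X) = 0.9666, H(Y) = 1.5722, H(X,Y) = 2.5350
H(X|Y) = 0.9628, H(Y|X) = 1.5684

Verification:
H(X) - H(X|Y) = 0.9666 - 0.9628 = 0.0039
H(Y) - H(Y|X) = 1.5722 - 1.5684 = 0.0039
H(X) + H(Y) - H(X,Y) = 0.9666 + 1.5722 - 2.5350 = 0.0039

All forms give I(X;Y) = 0.0039 bits. ✓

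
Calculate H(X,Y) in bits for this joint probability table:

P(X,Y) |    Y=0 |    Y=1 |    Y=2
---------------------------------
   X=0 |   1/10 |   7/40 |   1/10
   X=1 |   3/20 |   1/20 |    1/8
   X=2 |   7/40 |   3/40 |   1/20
3.0425 bits

Joint entropy is H(X,Y) = -Σ_{x,y} p(x,y) log p(x,y).

Summing over all non-zero entries:
H(X,Y) = -[1/10·log_2(1/10) + 7/40·log_2(7/40) + 1/10·log_2(1/10) + 3/20·log_2(3/20) + 1/20·log_2(1/20) + 1/8·log_2(1/8) + 7/40·log_2(7/40) + 3/40·log_2(3/40) + 1/20·log_2(1/20)]
H(X,Y) = 3.0425 bits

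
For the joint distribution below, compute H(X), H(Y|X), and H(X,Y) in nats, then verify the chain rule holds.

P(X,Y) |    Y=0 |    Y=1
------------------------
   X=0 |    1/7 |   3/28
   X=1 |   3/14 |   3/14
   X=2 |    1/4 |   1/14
H(X,Y) = 1.7126, H(X) = 1.0745, H(Y|X) = 0.6381 (all in nats)

Chain rule: H(X,Y) = H(X) + H(Y|X)

Left side — joint entropy directly:
H(X,Y) = -Σ p(x,y) log p(x,y) = 1.7126 nats

Right side — compute H(Y|X) from the conditional distributions:
P(X) = (1/4, 3/7, 9/28), so H(X) = 1.0745 nats
H(Y|X) = Σ_x P(X=x) · H(Y|X=x):
  P(Y|X=0) = (4/7, 3/7), H(Y|X=0) = 0.6829, weight P(X=0) = 1/4
  P(Y|X=1) = (1/2, 1/2), H(Y|X=1) = 0.6931, weight P(X=1) = 3/7
  P(Y|X=2) = (7/9, 2/9), H(Y|X=2) = 0.5297, weight P(X=2) = 9/28
H(Y|X) = 0.6381 nats

H(X) + H(Y|X) = 1.0745 + 0.6381 = 1.7126 nats

Both sides equal 1.7126 nats. ✓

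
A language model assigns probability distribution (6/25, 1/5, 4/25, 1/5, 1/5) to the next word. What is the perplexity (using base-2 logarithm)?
4.9599

Perplexity is 2^H (or exp(H) for natural log).

First, H = -Σ p log p = 2.3103 bits
Perplexity = 2^2.3103 = 4.9599

Interpretation: The model's uncertainty is equivalent to choosing uniformly among 5.0 options.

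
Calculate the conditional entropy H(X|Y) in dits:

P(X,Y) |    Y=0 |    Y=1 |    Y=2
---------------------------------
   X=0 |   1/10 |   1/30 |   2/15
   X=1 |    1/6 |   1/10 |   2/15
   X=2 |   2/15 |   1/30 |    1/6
0.4616 dits

Using the chain rule: H(X|Y) = H(X,Y) - H(Y)

First, compute H(X,Y) = 0.9079 dits

Marginal P(Y) = (2/5, 1/6, 13/30)
H(Y) = 0.4462 dits

H(X|Y) = H(X,Y) - H(Y) = 0.9079 - 0.4462 = 0.4616 dits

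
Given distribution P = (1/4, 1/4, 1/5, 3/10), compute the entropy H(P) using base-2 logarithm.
1.9855 bits

Shannon entropy is H(X) = -Σ p(x) log p(x).

For P = (1/4, 1/4, 1/5, 3/10):
H = -1/4 × log_2(1/4) -1/4 × log_2(1/4) -1/5 × log_2(1/5) -3/10 × log_2(3/10)
H = 1.9855 bits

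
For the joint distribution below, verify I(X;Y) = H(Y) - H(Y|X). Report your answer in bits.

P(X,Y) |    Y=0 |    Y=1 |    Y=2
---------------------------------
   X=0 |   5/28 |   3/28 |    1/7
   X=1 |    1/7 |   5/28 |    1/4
I(X;Y) = 0.0225 bits

Mutual information has multiple equivalent forms:
- I(X;Y) = H(X) - H(X|Y)
- I(X;Y) = H(Y) - H(Y|X)
- I(X;Y) = H(X) + H(Y) - H(X,Y)

Computing all quantities:
H(X) = 0.9852, H(Y) = 1.5722, H(X,Y) = 2.5350
H(X|Y) = 0.9628, H(Y|X) = 1.5498

Verification:
H(X) - H(X|Y) = 0.9852 - 0.9628 = 0.0225
H(Y) - H(Y|X) = 1.5722 - 1.5498 = 0.0225
H(X) + H(Y) - H(X,Y) = 0.9852 + 1.5722 - 2.5350 = 0.0225

All forms give I(X;Y) = 0.0225 bits. ✓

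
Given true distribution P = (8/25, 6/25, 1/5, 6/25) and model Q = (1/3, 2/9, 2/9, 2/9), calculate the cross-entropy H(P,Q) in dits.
0.5969 dits

Cross-entropy: H(P,Q) = -Σ p(x) log q(x)

Alternatively: H(P,Q) = H(P) + D_KL(P||Q)
H(P) = 0.5956 dits
D_KL(P||Q) = 0.0012 dits

H(P,Q) = 0.5956 + 0.0012 = 0.5969 dits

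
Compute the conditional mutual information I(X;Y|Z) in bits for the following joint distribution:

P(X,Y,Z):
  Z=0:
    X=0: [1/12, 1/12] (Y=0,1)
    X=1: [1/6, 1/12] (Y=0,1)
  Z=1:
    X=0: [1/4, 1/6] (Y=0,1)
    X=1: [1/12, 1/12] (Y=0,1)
0.0118 bits

Conditional mutual information: I(X;Y|Z) = H(X|Z) + H(Y|Z) - H(X,Y|Z)

H(Z) = 0.9799
H(X,Z) = 1.8879 → H(X|Z) = 0.9080
H(Y,Z) = 1.9591 → H(Y|Z) = 0.9793
H(X,Y,Z) = 2.8554 → H(X,Y|Z) = 1.8755

I(X;Y|Z) = 0.9080 + 0.9793 - 1.8755 = 0.0118 bits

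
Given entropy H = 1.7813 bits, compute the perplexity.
3.4374

Perplexity is 2^H (or exp(H) for natural log).

H = 1.7813 bits
Perplexity = 2^1.7813 = 3.4374

Interpretation: The model's uncertainty is equivalent to choosing uniformly among 3.4 options.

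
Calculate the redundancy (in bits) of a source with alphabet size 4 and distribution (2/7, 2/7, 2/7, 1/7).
0.0498 bits

Redundancy measures how far a source is from maximum entropy:
R = H_max - H(X)

Maximum entropy for 4 symbols: H_max = log_2(4) = 2.0000 bits
Actual entropy: H(X) = 1.9502 bits
Redundancy: R = 2.0000 - 1.9502 = 0.0498 bits

This redundancy represents potential for compression: the source could be compressed by 0.0498 bits per symbol.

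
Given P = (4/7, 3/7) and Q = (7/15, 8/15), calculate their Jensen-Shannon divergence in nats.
0.0055 nats

Jensen-Shannon divergence is:
JSD(P||Q) = 0.5 × D_KL(P||M) + 0.5 × D_KL(Q||M)
where M = 0.5 × (P + Q) is the mixture distribution.

M = 0.5 × (4/7, 3/7) + 0.5 × (7/15, 8/15) = (0.519048, 0.480952)

D_KL(P||M) = 0.0055 nats
D_KL(Q||M) = 0.0055 nats

JSD(P||Q) = 0.5 × 0.0055 + 0.5 × 0.0055 = 0.0055 nats

Unlike KL divergence, JSD is symmetric and bounded: 0 ≤ JSD ≤ log(2).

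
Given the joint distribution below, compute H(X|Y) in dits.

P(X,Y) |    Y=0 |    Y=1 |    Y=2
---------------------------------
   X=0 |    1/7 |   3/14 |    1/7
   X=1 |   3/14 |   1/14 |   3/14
0.2786 dits

Using the chain rule: H(X|Y) = H(X,Y) - H(Y)

First, compute H(X,Y) = 0.7534 dits

Marginal P(Y) = (5/14, 2/7, 5/14)
H(Y) = 0.4748 dits

H(X|Y) = H(X,Y) - H(Y) = 0.7534 - 0.4748 = 0.2786 dits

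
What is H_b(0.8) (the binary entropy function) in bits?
0.7219 bits

The binary entropy function is:
H(p) = -p log(p) - (1-p) log(1-p)

H(0.8) = -0.8 × log_2(0.8) - 0.2 × log_2(0.2)
H(0.8) = 0.7219 bits

Note: Binary entropy is maximized at p=0.5 (H=1 bit) and minimized at p=0 or p=1 (H=0).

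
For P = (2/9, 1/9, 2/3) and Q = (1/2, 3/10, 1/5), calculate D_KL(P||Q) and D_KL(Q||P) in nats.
D_KL(P||Q) = 0.5121, D_KL(Q||P) = 0.4626

KL divergence is not symmetric: D_KL(P||Q) ≠ D_KL(Q||P) in general.

D_KL(P||Q) = 0.5121 nats
D_KL(Q||P) = 0.4626 nats

No, they are not equal!

This asymmetry is why KL divergence is not a true distance metric.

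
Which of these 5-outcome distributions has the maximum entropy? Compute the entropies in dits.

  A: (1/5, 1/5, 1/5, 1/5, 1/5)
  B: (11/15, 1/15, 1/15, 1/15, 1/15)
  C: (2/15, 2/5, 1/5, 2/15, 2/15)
A

For a discrete distribution over n outcomes, entropy is maximized by the uniform distribution.

Computing entropies:
H(A) = 0.6990 dits
H(B) = 0.4124 dits
H(C) = 0.6490 dits

The uniform distribution (where all probabilities equal 1/5) achieves the maximum entropy of log_10(5) = 0.6990 dits.

Distribution A has the highest entropy.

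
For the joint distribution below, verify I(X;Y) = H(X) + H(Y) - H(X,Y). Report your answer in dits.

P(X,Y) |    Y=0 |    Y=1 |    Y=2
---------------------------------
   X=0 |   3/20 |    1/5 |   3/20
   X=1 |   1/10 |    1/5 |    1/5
I(X;Y) = 0.0037 dits

Mutual information has multiple equivalent forms:
- I(X;Y) = H(X) - H(X|Y)
- I(X;Y) = H(Y) - H(Y|X)
- I(X;Y) = H(X) + H(Y) - H(X,Y)

Computing all quantities:
H(X) = 0.3010, H(Y) = 0.4693, H(X,Y) = 0.7666
H(X|Y) = 0.2973, H(Y|X) = 0.4655

Verification:
H(X) - H(X|Y) = 0.3010 - 0.2973 = 0.0037
H(Y) - H(Y|X) = 0.4693 - 0.4655 = 0.0037
H(X) + H(Y) - H(X,Y) = 0.3010 + 0.4693 - 0.7666 = 0.0037

All forms give I(X;Y) = 0.0037 dits. ✓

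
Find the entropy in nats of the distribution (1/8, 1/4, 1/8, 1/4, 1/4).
1.5596 nats

Shannon entropy is H(X) = -Σ p(x) log p(x).

For P = (1/8, 1/4, 1/8, 1/4, 1/4):
H = -1/8 × log_e(1/8) -1/4 × log_e(1/4) -1/8 × log_e(1/8) -1/4 × log_e(1/4) -1/4 × log_e(1/4)
H = 1.5596 nats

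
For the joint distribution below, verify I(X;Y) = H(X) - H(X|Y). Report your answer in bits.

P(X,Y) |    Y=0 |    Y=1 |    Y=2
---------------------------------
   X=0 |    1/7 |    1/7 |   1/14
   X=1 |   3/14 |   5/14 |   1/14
I(X;Y) = 0.0191 bits

Mutual information has multiple equivalent forms:
- I(X;Y) = H(X) - H(X|Y)
- I(X;Y) = H(Y) - H(Y|X)
- I(X;Y) = H(X) + H(Y) - H(X,Y)

Computing all quantities:
H(X) = 0.9403, H(Y) = 1.4316, H(X,Y) = 2.3527
H(X|Y) = 0.9212, H(Y|X) = 1.4125

Verification:
H(X) - H(X|Y) = 0.9403 - 0.9212 = 0.0191
H(Y) - H(Y|X) = 1.4316 - 1.4125 = 0.0191
H(X) + H(Y) - H(X,Y) = 0.9403 + 1.4316 - 2.3527 = 0.0191

All forms give I(X;Y) = 0.0191 bits. ✓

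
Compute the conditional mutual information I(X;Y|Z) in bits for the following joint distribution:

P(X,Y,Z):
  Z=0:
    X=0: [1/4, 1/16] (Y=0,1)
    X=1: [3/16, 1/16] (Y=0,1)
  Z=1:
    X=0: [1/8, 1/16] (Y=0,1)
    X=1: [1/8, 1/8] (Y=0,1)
0.0103 bits

Conditional mutual information: I(X;Y|Z) = H(X|Z) + H(Y|Z) - H(X,Y|Z)

H(Z) = 0.9887
H(X,Z) = 1.9772 → H(X|Z) = 0.9885
H(Y,Z) = 1.8496 → H(Y|Z) = 0.8609
H(X,Y,Z) = 2.8278 → H(X,Y|Z) = 1.8391

I(X;Y|Z) = 0.9885 + 0.8609 - 1.8391 = 0.0103 bits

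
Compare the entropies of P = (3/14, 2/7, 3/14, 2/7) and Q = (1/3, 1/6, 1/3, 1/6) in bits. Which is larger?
P

Computing entropies in bits:
H(P) = 1.9852
H(Q) = 1.9183

Distribution P has higher entropy.

Intuition: The distribution closer to uniform (more spread out) has higher entropy.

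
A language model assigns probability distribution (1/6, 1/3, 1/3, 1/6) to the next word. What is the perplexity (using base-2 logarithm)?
3.7798

Perplexity is 2^H (or exp(H) for natural log).

First, H = -Σ p log p = 1.9183 bits
Perplexity = 2^1.9183 = 3.7798

Interpretation: The model's uncertainty is equivalent to choosing uniformly among 3.8 options.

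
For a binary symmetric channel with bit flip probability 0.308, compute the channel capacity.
0.1091 bits

For a binary symmetric channel (BSC) with error probability p:
Capacity C = 1 - H(p) bits per symbol

where H(p) = -p log₂(p) - (1-p) log₂(1-p) is the binary entropy function.

H(0.308) = 0.8909 bits
C = 1 - 0.8909 = 0.1091 bits per symbol

This means we can reliably transmit up to 0.1091 bits of information per channel use.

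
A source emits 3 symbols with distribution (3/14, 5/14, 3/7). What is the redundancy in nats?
0.0377 nats

Redundancy measures how far a source is from maximum entropy:
R = H_max - H(X)

Maximum entropy for 3 symbols: H_max = log_e(3) = 1.0986 nats
Actual entropy: H(X) = 1.0609 nats
Redundancy: R = 1.0986 - 1.0609 = 0.0377 nats

This redundancy represents potential for compression: the source could be compressed by 0.0377 nats per symbol.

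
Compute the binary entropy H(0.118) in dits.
0.1576 dits

The binary entropy function is:
H(p) = -p log(p) - (1-p) log(1-p)

H(0.118) = -0.118 × log_10(0.118) - 0.882 × log_10(0.882)
H(0.118) = 0.1576 dits

Note: Binary entropy is maximized at p=0.5 (H=1 bit) and minimized at p=0 or p=1 (H=0).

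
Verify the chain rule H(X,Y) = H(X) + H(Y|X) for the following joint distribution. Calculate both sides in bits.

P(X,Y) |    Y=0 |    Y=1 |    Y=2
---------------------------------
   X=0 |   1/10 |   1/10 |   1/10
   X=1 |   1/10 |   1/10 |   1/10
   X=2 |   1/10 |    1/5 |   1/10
H(X,Y) = 3.1219, H(X) = 1.5710, H(Y|X) = 1.5510 (all in bits)

Chain rule: H(X,Y) = H(X) + H(Y|X)

Left side — joint entropy directly:
H(X,Y) = -Σ p(x,y) log p(x,y) = 3.1219 bits

Right side — compute H(Y|X) from the conditional distributions:
P(X) = (3/10, 3/10, 2/5), so H(X) = 1.5710 bits
H(Y|X) = Σ_x P(X=x) · H(Y|X=x):
  P(Y|X=0) = (1/3, 1/3, 1/3), H(Y|X=0) = 1.5850, weight P(X=0) = 3/10
  P(Y|X=1) = (1/3, 1/3, 1/3), H(Y|X=1) = 1.5850, weight P(X=1) = 3/10
  P(Y|X=2) = (1/4, 1/2, 1/4), H(Y|X=2) = 1.5000, weight P(X=2) = 2/5
H(Y|X) = 1.5510 bits

H(X) + H(Y|X) = 1.5710 + 1.5510 = 3.1219 bits

Both sides equal 3.1219 bits. ✓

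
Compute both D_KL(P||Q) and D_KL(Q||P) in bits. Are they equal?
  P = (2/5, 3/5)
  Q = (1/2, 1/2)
D_KL(P||Q) = 0.0290, D_KL(Q||P) = 0.0294

KL divergence is not symmetric: D_KL(P||Q) ≠ D_KL(Q||P) in general.

D_KL(P||Q) = 0.0290 bits
D_KL(Q||P) = 0.0294 bits

No, they are not equal!

This asymmetry is why KL divergence is not a true distance metric.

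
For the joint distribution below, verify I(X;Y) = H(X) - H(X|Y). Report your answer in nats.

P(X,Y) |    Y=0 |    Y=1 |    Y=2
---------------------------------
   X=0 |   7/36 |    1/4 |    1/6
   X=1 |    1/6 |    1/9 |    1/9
I(X;Y) = 0.0092 nats

Mutual information has multiple equivalent forms:
- I(X;Y) = H(X) - H(X|Y)
- I(X;Y) = H(Y) - H(Y|X)
- I(X;Y) = H(X) + H(Y) - H(X,Y)

Computing all quantities:
H(X) = 0.6682, H(Y) = 1.0914, H(X,Y) = 1.7505
H(X|Y) = 0.6591, H(Y|X) = 1.0823

Verification:
H(X) - H(X|Y) = 0.6682 - 0.6591 = 0.0092
H(Y) - H(Y|X) = 1.0914 - 1.0823 = 0.0092
H(X) + H(Y) - H(X,Y) = 0.6682 + 1.0914 - 1.7505 = 0.0092

All forms give I(X;Y) = 0.0092 nats. ✓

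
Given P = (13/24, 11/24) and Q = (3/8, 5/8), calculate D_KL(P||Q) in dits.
0.0248 dits

KL divergence: D_KL(P||Q) = Σ p(x) log(p(x)/q(x))

Computing term by term:
  x=0: 13/24 × log_10[(13/24)/(3/8)] = 13/24 × 0.1597 = 0.0865
  x=1: 11/24 × log_10[(11/24)/(5/8)] = 11/24 × -0.1347 = -0.0617

D_KL(P||Q) = 0.0248 dits

Note: KL divergence is always non-negative and equals 0 iff P = Q.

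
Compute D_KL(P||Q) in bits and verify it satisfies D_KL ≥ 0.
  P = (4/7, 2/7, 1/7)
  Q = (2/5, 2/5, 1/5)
0.0860 bits

KL divergence satisfies the Gibbs inequality: D_KL(P||Q) ≥ 0 for all distributions P, Q.

D_KL(P||Q) = Σ p(x) log(p(x)/q(x))
Term by term:
  x=0: 4/7 × log_2[(4/7)/(2/5)] = 0.2940
  x=1: 2/7 × log_2[(2/7)/(2/5)] = -0.1387
  x=2: 1/7 × log_2[(1/7)/(1/5)] = -0.0693
D_KL(P||Q) = 0.0860 bits

D_KL(P||Q) = 0.0860 ≥ 0 ✓

This non-negativity is a fundamental property: relative entropy cannot be negative because it measures how different Q is from P.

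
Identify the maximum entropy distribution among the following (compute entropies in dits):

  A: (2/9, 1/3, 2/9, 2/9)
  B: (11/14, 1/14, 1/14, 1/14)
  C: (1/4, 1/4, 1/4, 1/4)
C

For a discrete distribution over n outcomes, entropy is maximized by the uniform distribution.

Computing entropies:
H(A) = 0.5945 dits
H(B) = 0.3279 dits
H(C) = 0.6021 dits

The uniform distribution (where all probabilities equal 1/4) achieves the maximum entropy of log_10(4) = 0.6021 dits.

Distribution C has the highest entropy.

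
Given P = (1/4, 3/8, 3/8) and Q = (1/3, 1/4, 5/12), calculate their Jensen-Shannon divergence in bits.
0.0142 bits

Jensen-Shannon divergence is:
JSD(P||Q) = 0.5 × D_KL(P||M) + 0.5 × D_KL(Q||M)
where M = 0.5 × (P + Q) is the mixture distribution.

M = 0.5 × (1/4, 3/8, 3/8) + 0.5 × (1/3, 1/4, 5/12) = (7/24, 5/16, 0.395833)

D_KL(P||M) = 0.0138 bits
D_KL(Q||M) = 0.0146 bits

JSD(P||Q) = 0.5 × 0.0138 + 0.5 × 0.0146 = 0.0142 bits

Unlike KL divergence, JSD is symmetric and bounded: 0 ≤ JSD ≤ log(2).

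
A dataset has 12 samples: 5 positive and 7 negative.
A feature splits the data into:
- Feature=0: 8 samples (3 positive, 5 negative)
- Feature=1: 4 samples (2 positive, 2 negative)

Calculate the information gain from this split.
0.0102 bits

Information Gain = H(Y) - H(Y|Feature)

Before split:
P(positive) = 5/12 = 0.4167
H(Y) = 0.9799 bits

After split:
Feature=0: H = 0.9544 bits (weight = 8/12)
Feature=1: H = 1.0000 bits (weight = 4/12)
H(Y|Feature) = (8/12)×0.9544 + (4/12)×1.0000 = 0.9696 bits

Information Gain = 0.9799 - 0.9696 = 0.0102 bits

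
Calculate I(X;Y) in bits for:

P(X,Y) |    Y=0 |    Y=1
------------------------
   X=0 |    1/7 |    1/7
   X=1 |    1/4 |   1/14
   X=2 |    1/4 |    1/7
0.0374 bits

Mutual information: I(X;Y) = H(X) + H(Y) - H(X,Y)

Marginals:
P(X) = (2/7, 9/28, 11/28), H(X) = 1.5722 bits
P(Y) = (9/14, 5/14), H(Y) = 0.9403 bits

Joint entropy: H(X,Y) = 2.4751 bits

I(X;Y) = 1.5722 + 0.9403 - 2.4751 = 0.0374 bits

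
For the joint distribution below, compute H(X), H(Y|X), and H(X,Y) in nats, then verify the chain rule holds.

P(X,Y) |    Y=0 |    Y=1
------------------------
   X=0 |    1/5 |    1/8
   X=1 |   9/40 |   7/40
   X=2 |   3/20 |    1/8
H(X,Y) = 1.7670, H(X) = 1.0868, H(Y|X) = 0.6801 (all in nats)

Chain rule: H(X,Y) = H(X) + H(Y|X)

Left side — joint entropy directly:
H(X,Y) = -Σ p(x,y) log p(x,y) = 1.7670 nats

Right side — compute H(Y|X) from the conditional distributions:
P(X) = (13/40, 2/5, 11/40), so H(X) = 1.0868 nats
H(Y|X) = Σ_x P(X=x) · H(Y|X=x):
  P(Y|X=0) = (8/13, 5/13), H(Y|X=0) = 0.6663, weight P(X=0) = 13/40
  P(Y|X=1) = (9/16, 7/16), H(Y|X=1) = 0.6853, weight P(X=1) = 2/5
  P(Y|X=2) = (6/11, 5/11), H(Y|X=2) = 0.6890, weight P(X=2) = 11/40
H(Y|X) = 0.6801 nats

H(X) + H(Y|X) = 1.0868 + 0.6801 = 1.7670 nats

Both sides equal 1.7670 nats. ✓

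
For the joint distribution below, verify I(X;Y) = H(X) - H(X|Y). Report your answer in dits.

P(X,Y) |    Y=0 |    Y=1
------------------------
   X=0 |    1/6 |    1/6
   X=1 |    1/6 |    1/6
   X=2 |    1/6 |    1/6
I(X;Y) = 0.0000 dits

Mutual information has multiple equivalent forms:
- I(X;Y) = H(X) - H(X|Y)
- I(X;Y) = H(Y) - H(Y|X)
- I(X;Y) = H(X) + H(Y) - H(X,Y)

Computing all quantities:
H(X) = 0.4771, H(Y) = 0.3010, H(X,Y) = 0.7782
H(X|Y) = 0.4771, H(Y|X) = 0.3010

Verification:
H(X) - H(X|Y) = 0.4771 - 0.4771 = 0.0000
H(Y) - H(Y|X) = 0.3010 - 0.3010 = 0.0000
H(X) + H(Y) - H(X,Y) = 0.4771 + 0.3010 - 0.7782 = 0.0000

All forms give I(X;Y) = 0.0000 dits. ✓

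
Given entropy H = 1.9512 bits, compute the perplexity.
3.8670

Perplexity is 2^H (or exp(H) for natural log).

H = 1.9512 bits
Perplexity = 2^1.9512 = 3.8670

Interpretation: The model's uncertainty is equivalent to choosing uniformly among 3.9 options.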